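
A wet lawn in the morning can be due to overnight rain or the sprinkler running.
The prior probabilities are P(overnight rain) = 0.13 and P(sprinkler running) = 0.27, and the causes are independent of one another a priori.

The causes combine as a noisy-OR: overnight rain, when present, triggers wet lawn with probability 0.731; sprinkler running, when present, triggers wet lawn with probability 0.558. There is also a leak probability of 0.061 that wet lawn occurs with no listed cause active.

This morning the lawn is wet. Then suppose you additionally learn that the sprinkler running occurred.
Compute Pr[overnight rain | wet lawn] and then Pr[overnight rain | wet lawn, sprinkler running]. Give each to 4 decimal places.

Pr[overnight rain | wet lawn] ≈ 0.3670; Pr[overnight rain | wet lawn, sprinkler running] ≈ 0.1850

Under noisy-OR, P(wet lawn | causes) = 1 − (1−0.061)·∏(1−qᵢ) over the active causes.
Sum P(wet lawn|·) weighted by the priors over the 4 (overnight rain, sprinkler running) configurations:
  P(wet lawn) = 0.061·0.87·0.73 + 0.584962·0.87·0.27 + 0.747409·0.13·0.73 + 0.888355·0.13·0.27
        = 0.038741 + 0.137408 + 0.070929 + 0.031181 = 0.278259
The terms with overnight rain present sum to 0.102110, so
  P(overnight rain | wet lawn) = 0.102110 / 0.278259 ≈ 0.3670

With the extra evidence:
Weight on overnight rain=true, given the evidence: 0.888355*0.13 = 0.115486
The normalizing constant is 0.584962*0.87 + 0.888355*0.13 = 0.624403
Posterior = 0.115486 / 0.624403 ≈ 0.1850
This is intercausal reasoning (explaining away): once sprinkler running accounts for the wet lawn, overnight rain becomes less likely.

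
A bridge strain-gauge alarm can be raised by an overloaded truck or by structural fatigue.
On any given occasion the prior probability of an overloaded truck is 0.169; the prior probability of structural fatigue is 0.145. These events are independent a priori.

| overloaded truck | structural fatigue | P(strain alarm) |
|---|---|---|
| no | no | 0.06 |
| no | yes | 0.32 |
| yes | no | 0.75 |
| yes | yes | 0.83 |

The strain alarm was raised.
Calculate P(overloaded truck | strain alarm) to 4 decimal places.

P(overloaded truck | strain alarm) ≈ 0.6132

Numerator (weight on configurations with overloaded truck): 0.108371 + 0.020339 = 0.128710
Denominator P(strain alarm): 0.06×0.831×0.855 + 0.32×0.831×0.145 + 0.75×0.169×0.855 + 0.83×0.169×0.145 = 0.209898
P(overloaded truck | strain alarm) = 0.128710/0.209898 ≈ 0.6132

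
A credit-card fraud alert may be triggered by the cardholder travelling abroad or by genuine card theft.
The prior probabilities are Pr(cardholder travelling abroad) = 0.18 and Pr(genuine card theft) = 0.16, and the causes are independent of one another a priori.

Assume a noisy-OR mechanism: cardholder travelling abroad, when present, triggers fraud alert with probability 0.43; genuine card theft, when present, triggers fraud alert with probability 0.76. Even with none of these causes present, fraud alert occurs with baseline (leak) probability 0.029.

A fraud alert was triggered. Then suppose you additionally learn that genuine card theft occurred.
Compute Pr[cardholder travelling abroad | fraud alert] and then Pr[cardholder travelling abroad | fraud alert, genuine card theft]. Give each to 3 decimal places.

Pr[cardholder travelling abroad | fraud alert] ≈ 0.434; Pr[cardholder travelling abroad | fraud alert, genuine card theft] ≈ 0.199

Under noisy-OR, P(fraud alert | causes) = 1 − (1−0.029)·∏(1−qᵢ) over the active causes.
P(fraud alert) = 0.029·0.82·0.84 + 0.76696·0.82·0.16 + 0.44653·0.18·0.84 + 0.867167·0.18·0.16 = 0.019975 + 0.100625 + 0.067515 + 0.024974 = 0.213089
Of this, 0.092489 comes from 0.067515 + 0.024974 (the cardholder travelling abroad=true cases).
So P(cardholder travelling abroad | fraud alert) = 0.092489/0.213089 ≈ 0.434.

With the extra evidence:
Numerator (weight on configurations with cardholder travelling abroad): 0.867167*0.18 = 0.156090
The normalizing constant is 0.76696*0.82 + 0.867167*0.18 = 0.784997
P(cardholder travelling abroad | fraud alert, genuine card theft) = 0.156090/0.784997 ≈ 0.199
Conditioning on genuine card theft lowers the posterior on cardholder travelling abroad: the classic explaining-away effect in a common-effect structure.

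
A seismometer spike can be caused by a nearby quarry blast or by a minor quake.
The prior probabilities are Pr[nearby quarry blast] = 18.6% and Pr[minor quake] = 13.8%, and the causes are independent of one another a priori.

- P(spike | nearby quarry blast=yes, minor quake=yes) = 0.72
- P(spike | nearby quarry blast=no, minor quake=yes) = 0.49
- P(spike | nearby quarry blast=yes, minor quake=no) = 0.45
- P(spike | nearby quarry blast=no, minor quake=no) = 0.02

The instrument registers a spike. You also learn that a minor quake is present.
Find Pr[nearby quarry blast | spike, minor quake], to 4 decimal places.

Pr[nearby quarry blast | spike, minor quake] ≈ 0.2514

By total probability over both values of nearby quarry blast:
  P(spike | minor quake) = 0.49*0.814 + 0.72*0.186
        = 0.398860 + 0.133920 = 0.532780
The terms with nearby quarry blast present sum to 0.133920, so
  P(nearby quarry blast | spike, minor quake) = 0.133920 / 0.532780 ≈ 0.2514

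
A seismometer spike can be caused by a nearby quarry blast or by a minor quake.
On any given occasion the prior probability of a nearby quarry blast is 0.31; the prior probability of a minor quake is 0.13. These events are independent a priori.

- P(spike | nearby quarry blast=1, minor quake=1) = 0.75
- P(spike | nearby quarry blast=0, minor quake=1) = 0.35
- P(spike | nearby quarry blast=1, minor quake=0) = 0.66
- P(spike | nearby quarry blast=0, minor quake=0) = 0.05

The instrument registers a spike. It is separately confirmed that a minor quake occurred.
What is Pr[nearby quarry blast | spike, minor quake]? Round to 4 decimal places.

Pr[nearby quarry blast | spike, minor quake] ≈ 0.4905

P(spike | minor quake) = 0.35·0.69 + 0.75·0.31 = 0.241500 + 0.232500 = 0.474000
The nearby quarry blast-present share is 0.75·0.31 = 0.232500.
Hence the posterior is 0.232500/0.474000 ≈ 0.4905.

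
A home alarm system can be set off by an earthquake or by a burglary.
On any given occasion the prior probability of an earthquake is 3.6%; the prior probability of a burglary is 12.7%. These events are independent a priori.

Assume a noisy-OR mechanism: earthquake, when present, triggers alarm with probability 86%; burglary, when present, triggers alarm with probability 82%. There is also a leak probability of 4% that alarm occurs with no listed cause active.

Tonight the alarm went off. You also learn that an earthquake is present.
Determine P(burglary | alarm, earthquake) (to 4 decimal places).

Under noisy-OR, P(alarm | causes) = 1 − (1−0.04)·∏(1−qᵢ) over the active causes.
By total probability over both values of burglary:
  P(alarm | earthquake) = 0.8656×0.873 + 0.975808×0.127
        = 0.755669 + 0.123928 = 0.879597
Configurations with burglary contribute 0.123928, so
  P(burglary | alarm, earthquake) = 0.123928 / 0.879597 ≈ 0.1409

P(burglary | alarm, earthquake) ≈ 0.1409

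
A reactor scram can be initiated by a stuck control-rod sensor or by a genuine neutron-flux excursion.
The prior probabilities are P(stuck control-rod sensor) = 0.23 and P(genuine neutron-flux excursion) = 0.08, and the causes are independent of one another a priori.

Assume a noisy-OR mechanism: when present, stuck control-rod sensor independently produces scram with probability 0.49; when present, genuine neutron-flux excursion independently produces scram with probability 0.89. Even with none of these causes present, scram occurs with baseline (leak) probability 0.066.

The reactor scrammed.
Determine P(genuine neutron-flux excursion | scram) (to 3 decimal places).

P(genuine neutron-flux excursion | scram) ≈ 0.316

Under noisy-OR, P(scram | causes) = 1 − (1−0.066)·∏(1−qᵢ) over the active causes.
P(scram) = 0.066*0.77*0.92 + 0.89726*0.77*0.08 + 0.52366*0.23*0.92 + 0.947603*0.23*0.08 = 0.046754 + 0.055271 + 0.110806 + 0.017436 = 0.230267
Restricting to configurations with genuine neutron-flux excursion present: 0.055271 + 0.017436 = 0.072707.
So P(genuine neutron-flux excursion | scram) = 0.072707/0.230267 ≈ 0.316.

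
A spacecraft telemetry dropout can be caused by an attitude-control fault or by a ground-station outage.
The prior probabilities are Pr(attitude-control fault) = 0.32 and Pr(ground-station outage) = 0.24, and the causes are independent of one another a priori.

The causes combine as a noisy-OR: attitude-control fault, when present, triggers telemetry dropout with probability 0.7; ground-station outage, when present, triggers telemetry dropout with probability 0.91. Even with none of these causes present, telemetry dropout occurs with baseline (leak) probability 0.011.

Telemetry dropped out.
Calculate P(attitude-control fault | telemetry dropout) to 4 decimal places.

Under noisy-OR, P(telemetry dropout | causes) = 1 − (1−0.011)·∏(1−qᵢ) over the active causes.
P(telemetry dropout) = 0.011×0.68×0.76 + 0.91099×0.68×0.24 + 0.7033×0.32×0.76 + 0.973297×0.32×0.24 = 0.005685 + 0.148674 + 0.171043 + 0.074749 = 0.400151
The attitude-control fault-present share is 0.171043 + 0.074749 = 0.245792.
P(attitude-control fault | telemetry dropout) = 0.245792 / 0.400151 ≈ 0.6142

P(attitude-control fault | telemetry dropout) ≈ 0.6142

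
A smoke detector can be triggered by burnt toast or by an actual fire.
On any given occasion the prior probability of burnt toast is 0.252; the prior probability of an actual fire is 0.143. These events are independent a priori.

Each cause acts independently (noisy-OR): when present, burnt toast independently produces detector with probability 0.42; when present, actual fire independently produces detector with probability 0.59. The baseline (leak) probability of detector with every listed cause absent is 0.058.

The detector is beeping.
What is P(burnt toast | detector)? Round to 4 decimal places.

P(burnt toast | detector) ≈ 0.5505

Under noisy-OR, P(detector | causes) = 1 − (1−0.058)·∏(1−qᵢ) over the active causes.
P(detector) = 0.058*0.748*0.857 + 0.61378*0.748*0.143 + 0.45364*0.252*0.857 + 0.775992*0.252*0.143 = 0.037180 + 0.065652 + 0.097970 + 0.027964 = 0.228766
The burnt toast-present share is 0.097970 + 0.027964 = 0.125934.
So P(burnt toast | detector) = 0.125934/0.228766 ≈ 0.5505.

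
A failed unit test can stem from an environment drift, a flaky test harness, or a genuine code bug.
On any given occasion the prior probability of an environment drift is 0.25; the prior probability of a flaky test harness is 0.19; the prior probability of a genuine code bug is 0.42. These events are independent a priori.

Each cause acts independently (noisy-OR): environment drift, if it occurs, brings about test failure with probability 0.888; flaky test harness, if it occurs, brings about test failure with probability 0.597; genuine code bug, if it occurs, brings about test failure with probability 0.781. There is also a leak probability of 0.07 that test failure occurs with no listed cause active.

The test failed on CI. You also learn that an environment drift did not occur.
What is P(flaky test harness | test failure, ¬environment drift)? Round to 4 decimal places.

Under noisy-OR, P(test failure | causes) = 1 − (1−0.07)·∏(1−qᵢ) over the active causes.
P(test failure | ¬environment drift) = 0.07*0.81*0.58 + 0.79633*0.81*0.42 + 0.62521*0.19*0.58 + 0.917921*0.19*0.42 = 0.032886 + 0.270911 + 0.068898 + 0.073250 = 0.445945
Of this, 0.142148 comes from 0.068898 + 0.073250 (the flaky test harness=true cases).
So P(flaky test harness | test failure, ¬environment drift) = 0.142148/0.445945 ≈ 0.3188.

P(flaky test harness | test failure, ¬environment drift) ≈ 0.3188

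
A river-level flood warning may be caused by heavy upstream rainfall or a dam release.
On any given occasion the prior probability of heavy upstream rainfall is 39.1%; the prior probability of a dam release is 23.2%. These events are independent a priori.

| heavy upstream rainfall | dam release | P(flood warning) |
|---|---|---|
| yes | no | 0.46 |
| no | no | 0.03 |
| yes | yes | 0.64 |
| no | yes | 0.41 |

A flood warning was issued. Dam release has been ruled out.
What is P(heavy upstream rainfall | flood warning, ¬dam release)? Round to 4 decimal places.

P(heavy upstream rainfall | flood warning, ¬dam release) ≈ 0.9078

P(flood warning | ¬dam release) = 0.03*0.609 + 0.46*0.391 = 0.018270 + 0.179860 = 0.198130
Of this, 0.179860 comes from 0.46*0.391 (the heavy upstream rainfall=true cases).
Hence the posterior is 0.179860/0.198130 ≈ 0.9078.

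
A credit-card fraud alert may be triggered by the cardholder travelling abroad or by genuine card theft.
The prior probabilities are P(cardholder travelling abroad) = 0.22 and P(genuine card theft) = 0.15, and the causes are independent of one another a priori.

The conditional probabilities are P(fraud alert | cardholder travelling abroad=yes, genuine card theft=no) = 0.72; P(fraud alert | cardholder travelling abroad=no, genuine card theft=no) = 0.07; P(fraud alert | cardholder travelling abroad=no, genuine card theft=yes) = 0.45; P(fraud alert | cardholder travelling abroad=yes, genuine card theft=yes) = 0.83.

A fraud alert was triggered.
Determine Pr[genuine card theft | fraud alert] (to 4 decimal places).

Pr[genuine card theft | fraud alert] ≈ 0.3066

Sum P(fraud alert|·) weighted by the priors over the 4 (cardholder travelling abroad, genuine card theft) configurations:
  P(fraud alert) = 0.07×0.78×0.85 + 0.45×0.78×0.15 + 0.72×0.22×0.85 + 0.83×0.22×0.15
        = 0.046410 + 0.052650 + 0.134640 + 0.027390 = 0.261090
The terms with genuine card theft present sum to 0.080040, so
  P(genuine card theft | fraud alert) = 0.080040 / 0.261090 ≈ 0.3066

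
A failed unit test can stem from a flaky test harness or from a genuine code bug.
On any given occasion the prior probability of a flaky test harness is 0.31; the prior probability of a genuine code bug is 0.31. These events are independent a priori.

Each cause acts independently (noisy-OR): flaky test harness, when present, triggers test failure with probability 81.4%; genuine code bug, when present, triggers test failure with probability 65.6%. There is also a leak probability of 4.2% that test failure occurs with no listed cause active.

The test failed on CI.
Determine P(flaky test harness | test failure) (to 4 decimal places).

Under noisy-OR, P(test failure | causes) = 1 − (1−0.042)·∏(1−qᵢ) over the active causes.
P(test failure) = 0.042·0.69·0.69 + 0.670448·0.69·0.31 + 0.821812·0.31·0.69 + 0.938703·0.31·0.31 = 0.019996 + 0.143409 + 0.175786 + 0.090209 = 0.429400
Of this, 0.265995 comes from 0.175786 + 0.090209 (the flaky test harness=true cases).
P(flaky test harness | test failure) = 0.265995 / 0.429400 ≈ 0.6195

P(flaky test harness | test failure) ≈ 0.6195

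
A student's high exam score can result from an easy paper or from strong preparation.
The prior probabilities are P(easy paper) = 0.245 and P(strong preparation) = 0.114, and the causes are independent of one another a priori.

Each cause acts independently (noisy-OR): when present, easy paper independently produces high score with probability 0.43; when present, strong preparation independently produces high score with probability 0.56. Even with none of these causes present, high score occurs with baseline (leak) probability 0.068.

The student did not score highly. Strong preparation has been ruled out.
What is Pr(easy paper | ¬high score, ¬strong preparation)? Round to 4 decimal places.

Pr(easy paper | ¬high score, ¬strong preparation) ≈ 0.1561

Under noisy-OR, P(high score | causes) = 1 − (1−0.068)·∏(1−qᵢ) over the active causes.
Weight on easy paper=true, given the evidence: 0.53124*0.245 = 0.130154
The normalizing constant is 0.932*0.755 + 0.53124*0.245 = 0.833814
Posterior = 0.130154 / 0.833814 ≈ 0.1561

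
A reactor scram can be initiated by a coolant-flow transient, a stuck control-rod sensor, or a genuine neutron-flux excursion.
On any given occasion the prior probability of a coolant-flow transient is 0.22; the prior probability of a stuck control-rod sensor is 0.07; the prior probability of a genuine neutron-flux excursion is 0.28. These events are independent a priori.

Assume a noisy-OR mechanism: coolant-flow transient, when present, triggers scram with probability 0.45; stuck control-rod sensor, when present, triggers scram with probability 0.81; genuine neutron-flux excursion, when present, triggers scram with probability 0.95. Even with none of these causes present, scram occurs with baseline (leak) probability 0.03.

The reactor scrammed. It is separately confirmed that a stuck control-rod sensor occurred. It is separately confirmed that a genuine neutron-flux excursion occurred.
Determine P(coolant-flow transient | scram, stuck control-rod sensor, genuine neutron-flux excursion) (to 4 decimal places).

Under noisy-OR, P(scram | causes) = 1 − (1−0.03)·∏(1−qᵢ) over the active causes.
P(scram | stuck control-rod sensor, genuine neutron-flux excursion) = 0.990785·0.78 + 0.994932·0.22 = 0.772812 + 0.218885 = 0.991697
The coolant-flow transient-present share is 0.994932·0.22 = 0.218885.
P(coolant-flow transient | scram, stuck control-rod sensor, genuine neutron-flux excursion) = 0.218885 / 0.991697 ≈ 0.2207

P(coolant-flow transient | scram, stuck control-rod sensor, genuine neutron-flux excursion) ≈ 0.2207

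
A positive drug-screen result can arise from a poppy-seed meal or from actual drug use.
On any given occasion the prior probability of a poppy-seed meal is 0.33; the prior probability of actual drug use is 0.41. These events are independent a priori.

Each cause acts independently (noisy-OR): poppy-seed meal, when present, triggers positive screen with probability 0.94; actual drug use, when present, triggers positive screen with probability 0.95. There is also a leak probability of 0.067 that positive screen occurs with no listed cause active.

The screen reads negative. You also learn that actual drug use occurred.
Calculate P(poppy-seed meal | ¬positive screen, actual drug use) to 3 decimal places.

Under noisy-OR, P(positive screen | causes) = 1 − (1−0.067)·∏(1−qᵢ) over the active causes.
Enumerate both values of poppy-seed meal and weight by the priors:
  P(¬positive screen | actual drug use) = 0.04665·0.67 + 0.002799·0.33
        = 0.031255 + 0.000924 = 0.032179
Configurations with poppy-seed meal contribute 0.000924, so
  P(poppy-seed meal | ¬positive screen, actual drug use) = 0.000924 / 0.032179 ≈ 0.029

P(poppy-seed meal | ¬positive screen, actual drug use) ≈ 0.029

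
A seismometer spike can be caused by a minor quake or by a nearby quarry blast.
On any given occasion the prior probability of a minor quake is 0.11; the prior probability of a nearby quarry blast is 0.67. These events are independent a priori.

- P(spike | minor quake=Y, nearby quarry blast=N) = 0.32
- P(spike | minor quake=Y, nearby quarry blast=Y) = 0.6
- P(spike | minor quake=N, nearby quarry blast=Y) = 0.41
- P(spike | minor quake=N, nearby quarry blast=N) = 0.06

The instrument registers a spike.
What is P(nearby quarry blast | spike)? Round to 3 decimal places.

P(nearby quarry blast | spike) ≈ 0.908

For the numerator, keep only nearby quarry blast=true terms: 0.244483 + 0.044220 = 0.288703
Denominator P(spike): 0.06·0.89·0.33 + 0.41·0.89·0.67 + 0.32·0.11·0.33 + 0.6·0.11·0.67 = 0.317941
Posterior = 0.288703 / 0.317941 ≈ 0.908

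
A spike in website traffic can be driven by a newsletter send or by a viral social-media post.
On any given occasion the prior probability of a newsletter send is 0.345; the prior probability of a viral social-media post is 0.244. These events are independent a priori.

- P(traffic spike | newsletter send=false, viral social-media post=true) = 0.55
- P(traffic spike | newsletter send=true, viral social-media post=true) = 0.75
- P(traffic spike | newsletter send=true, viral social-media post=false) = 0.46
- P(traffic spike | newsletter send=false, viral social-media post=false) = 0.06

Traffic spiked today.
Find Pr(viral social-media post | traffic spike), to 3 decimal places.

Weight on viral social-media post=true, given the evidence: 0.087901 + 0.063135 = 0.151036
The normalizing constant is 0.06·0.655·0.756 + 0.55·0.655·0.244 + 0.46·0.345·0.756 + 0.75·0.345·0.244 = 0.300724
P(viral social-media post | traffic spike) = 0.151036/0.300724 ≈ 0.502

Pr(viral social-media post | traffic spike) ≈ 0.502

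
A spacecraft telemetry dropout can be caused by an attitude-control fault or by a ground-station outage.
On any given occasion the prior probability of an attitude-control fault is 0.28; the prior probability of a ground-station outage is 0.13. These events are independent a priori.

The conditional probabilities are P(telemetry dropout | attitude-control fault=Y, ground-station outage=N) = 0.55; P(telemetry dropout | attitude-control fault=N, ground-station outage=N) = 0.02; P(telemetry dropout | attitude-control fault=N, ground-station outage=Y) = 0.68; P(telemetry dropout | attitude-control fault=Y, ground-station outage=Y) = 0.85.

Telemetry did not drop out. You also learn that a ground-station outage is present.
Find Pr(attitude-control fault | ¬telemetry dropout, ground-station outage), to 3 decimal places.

P(¬telemetry dropout | ground-station outage) = 0.32·0.72 + 0.15·0.28 = 0.230400 + 0.042000 = 0.272400
Restricting to configurations with attitude-control fault present: 0.15·0.28 = 0.042000.
P(attitude-control fault | ¬telemetry dropout, ground-station outage) = 0.042000 / 0.272400 ≈ 0.154

Pr(attitude-control fault | ¬telemetry dropout, ground-station outage) ≈ 0.154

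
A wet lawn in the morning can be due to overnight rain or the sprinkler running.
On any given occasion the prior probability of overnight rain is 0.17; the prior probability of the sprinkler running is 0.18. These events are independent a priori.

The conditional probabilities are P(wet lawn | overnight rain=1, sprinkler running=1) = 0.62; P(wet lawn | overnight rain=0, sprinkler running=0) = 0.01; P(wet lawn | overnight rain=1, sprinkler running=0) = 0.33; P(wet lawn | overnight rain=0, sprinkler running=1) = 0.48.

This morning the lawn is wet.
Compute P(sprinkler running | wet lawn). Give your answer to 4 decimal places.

P(wet lawn) = 0.01·0.83·0.82 + 0.48·0.83·0.18 + 0.33·0.17·0.82 + 0.62·0.17·0.18 = 0.006806 + 0.071712 + 0.046002 + 0.018972 = 0.143492
The sprinkler running-present share is 0.071712 + 0.018972 = 0.090684.
So P(sprinkler running | wet lawn) = 0.090684/0.143492 ≈ 0.6320.

P(sprinkler running | wet lawn) ≈ 0.6320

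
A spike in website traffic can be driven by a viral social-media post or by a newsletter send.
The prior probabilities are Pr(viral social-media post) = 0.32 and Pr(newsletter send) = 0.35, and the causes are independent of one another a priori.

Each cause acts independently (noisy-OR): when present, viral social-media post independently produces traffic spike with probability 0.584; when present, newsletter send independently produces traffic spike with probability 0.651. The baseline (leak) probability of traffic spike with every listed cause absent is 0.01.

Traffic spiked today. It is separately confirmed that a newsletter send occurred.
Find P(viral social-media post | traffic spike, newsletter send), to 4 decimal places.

P(viral social-media post | traffic spike, newsletter send) ≈ 0.3811

Under noisy-OR, P(traffic spike | causes) = 1 − (1−0.01)·∏(1−qᵢ) over the active causes.
By total probability over both values of viral social-media post:
  P(traffic spike | newsletter send) = 0.65449·0.68 + 0.856268·0.32
        = 0.445053 + 0.274006 = 0.719059
The terms with viral social-media post present sum to 0.274006, so
  P(viral social-media post | traffic spike, newsletter send) = 0.274006 / 0.719059 ≈ 0.3811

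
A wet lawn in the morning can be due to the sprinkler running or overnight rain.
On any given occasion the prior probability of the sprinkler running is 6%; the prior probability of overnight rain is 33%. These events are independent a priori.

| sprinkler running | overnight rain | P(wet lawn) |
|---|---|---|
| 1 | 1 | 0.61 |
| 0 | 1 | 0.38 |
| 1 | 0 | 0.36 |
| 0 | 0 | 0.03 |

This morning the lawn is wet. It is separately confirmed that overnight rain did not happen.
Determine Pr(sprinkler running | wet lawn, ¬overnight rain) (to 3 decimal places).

P(wet lawn | ¬overnight rain) = 0.03·0.94 + 0.36·0.06 = 0.028200 + 0.021600 = 0.049800
Restricting to configurations with sprinkler running present: 0.36·0.06 = 0.021600.
Hence the posterior is 0.021600/0.049800 ≈ 0.434.

Pr(sprinkler running | wet lawn, ¬overnight rain) ≈ 0.434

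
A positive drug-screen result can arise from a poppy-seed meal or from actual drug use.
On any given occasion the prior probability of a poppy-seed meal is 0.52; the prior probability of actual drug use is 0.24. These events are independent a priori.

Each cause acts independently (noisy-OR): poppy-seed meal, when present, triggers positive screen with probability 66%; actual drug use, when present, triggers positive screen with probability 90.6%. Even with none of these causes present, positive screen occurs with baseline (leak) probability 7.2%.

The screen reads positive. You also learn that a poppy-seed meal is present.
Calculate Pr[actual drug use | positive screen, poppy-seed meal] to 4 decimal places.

Pr[actual drug use | positive screen, poppy-seed meal] ≈ 0.3092

Under noisy-OR, P(positive screen | causes) = 1 − (1−0.072)·∏(1−qᵢ) over the active causes.
P(positive screen | poppy-seed meal) = 0.68448×0.76 + 0.970341×0.24 = 0.520205 + 0.232882 = 0.753087
The actual drug use-present share is 0.970341×0.24 = 0.232882.
So P(actual drug use | positive screen, poppy-seed meal) = 0.232882/0.753087 ≈ 0.3092.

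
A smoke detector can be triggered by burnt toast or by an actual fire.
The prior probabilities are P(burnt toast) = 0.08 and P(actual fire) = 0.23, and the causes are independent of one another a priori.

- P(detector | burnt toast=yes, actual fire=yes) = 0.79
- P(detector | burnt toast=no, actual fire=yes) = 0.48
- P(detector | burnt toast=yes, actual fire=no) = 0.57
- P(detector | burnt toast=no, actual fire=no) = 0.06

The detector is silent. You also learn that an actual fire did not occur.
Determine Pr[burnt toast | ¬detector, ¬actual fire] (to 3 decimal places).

Pr[burnt toast | ¬detector, ¬actual fire] ≈ 0.038

Sum P(¬detector|·) weighted by the priors over both values of burnt toast:
  P(¬detector | ¬actual fire) = 0.94*0.92 + 0.43*0.08
        = 0.864800 + 0.034400 = 0.899200
The terms with burnt toast present sum to 0.034400, so
  P(burnt toast | ¬detector, ¬actual fire) = 0.034400 / 0.899200 ≈ 0.038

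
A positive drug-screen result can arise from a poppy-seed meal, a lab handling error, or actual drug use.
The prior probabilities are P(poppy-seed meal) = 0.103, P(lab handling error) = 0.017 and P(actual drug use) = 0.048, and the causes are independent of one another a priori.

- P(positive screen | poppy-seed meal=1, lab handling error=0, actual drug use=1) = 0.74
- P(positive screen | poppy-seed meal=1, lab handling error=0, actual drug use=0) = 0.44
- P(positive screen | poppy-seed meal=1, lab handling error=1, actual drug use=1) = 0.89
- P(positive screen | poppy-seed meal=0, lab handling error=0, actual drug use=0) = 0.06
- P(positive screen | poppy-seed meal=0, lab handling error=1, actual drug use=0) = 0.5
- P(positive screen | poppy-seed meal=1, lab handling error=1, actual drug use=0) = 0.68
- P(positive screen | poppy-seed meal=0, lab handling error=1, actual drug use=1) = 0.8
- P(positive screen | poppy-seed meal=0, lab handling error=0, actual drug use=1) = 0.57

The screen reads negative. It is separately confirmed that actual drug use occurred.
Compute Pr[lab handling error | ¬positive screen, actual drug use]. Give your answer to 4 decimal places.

Pr[lab handling error | ¬positive screen, actual drug use] ≈ 0.0079

Weight on lab handling error=true, given the evidence: 0.003050 + 0.000193 = 0.003243
Denominator P(¬positive screen | actual drug use): 0.43×0.897×0.983 + 0.2×0.897×0.017 + 0.26×0.103×0.983 + 0.11×0.103×0.017 = 0.408721
Posterior = 0.003243 / 0.408721 ≈ 0.0079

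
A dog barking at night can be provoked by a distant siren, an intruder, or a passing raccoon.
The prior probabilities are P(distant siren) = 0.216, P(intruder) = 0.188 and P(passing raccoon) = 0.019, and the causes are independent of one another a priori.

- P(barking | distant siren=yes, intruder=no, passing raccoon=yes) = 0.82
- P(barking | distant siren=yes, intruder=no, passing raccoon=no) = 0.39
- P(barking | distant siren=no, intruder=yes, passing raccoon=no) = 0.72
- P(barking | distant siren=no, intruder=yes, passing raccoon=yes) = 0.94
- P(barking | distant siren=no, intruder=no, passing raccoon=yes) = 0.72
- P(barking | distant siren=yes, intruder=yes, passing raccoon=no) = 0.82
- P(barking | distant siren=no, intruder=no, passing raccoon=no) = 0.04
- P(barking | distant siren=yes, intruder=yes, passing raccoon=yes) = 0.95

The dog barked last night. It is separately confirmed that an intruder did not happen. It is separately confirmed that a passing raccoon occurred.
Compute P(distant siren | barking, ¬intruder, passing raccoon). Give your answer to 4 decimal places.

Weight on distant siren=true, given the evidence: 0.82*0.216 = 0.177120
Denominator P(barking | ¬intruder, passing raccoon): 0.72*0.784 + 0.82*0.216 = 0.741600
Posterior = 0.177120 / 0.741600 ≈ 0.2388

P(distant siren | barking, ¬intruder, passing raccoon) ≈ 0.2388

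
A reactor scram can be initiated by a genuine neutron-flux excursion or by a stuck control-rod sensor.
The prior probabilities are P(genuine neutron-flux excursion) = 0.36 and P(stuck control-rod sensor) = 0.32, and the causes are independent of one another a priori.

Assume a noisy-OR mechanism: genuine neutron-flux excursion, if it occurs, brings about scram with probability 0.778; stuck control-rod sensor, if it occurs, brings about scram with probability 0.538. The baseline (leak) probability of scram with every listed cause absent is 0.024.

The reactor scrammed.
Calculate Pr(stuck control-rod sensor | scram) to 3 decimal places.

Under noisy-OR, P(scram | causes) = 1 − (1−0.024)·∏(1−qᵢ) over the active causes.
Numerator (weight on configurations with stuck control-rod sensor): 0.112453 + 0.103668 = 0.216121
The normalizing constant is 0.024×0.64×0.68 + 0.549088×0.64×0.32 + 0.783328×0.36×0.68 + 0.899898×0.36×0.32 = 0.418325
P(stuck control-rod sensor | scram) = 0.216121/0.418325 ≈ 0.517

Pr(stuck control-rod sensor | scram) ≈ 0.517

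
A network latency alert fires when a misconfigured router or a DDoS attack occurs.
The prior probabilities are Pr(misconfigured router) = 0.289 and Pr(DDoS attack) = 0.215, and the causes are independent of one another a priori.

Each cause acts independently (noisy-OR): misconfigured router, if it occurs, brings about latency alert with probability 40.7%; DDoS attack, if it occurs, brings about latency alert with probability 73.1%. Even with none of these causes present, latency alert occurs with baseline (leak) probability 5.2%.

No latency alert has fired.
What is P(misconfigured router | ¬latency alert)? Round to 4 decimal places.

P(misconfigured router | ¬latency alert) ≈ 0.1942

Under noisy-OR, P(latency alert | causes) = 1 − (1−0.052)·∏(1−qᵢ) over the active causes.
P(¬latency alert) = 0.948*0.711*0.785 + 0.255012*0.711*0.215 + 0.562164*0.289*0.785 + 0.151222*0.289*0.215 = 0.529112 + 0.038982 + 0.127535 + 0.009396 = 0.705025
Restricting to configurations with misconfigured router present: 0.127535 + 0.009396 = 0.136931.
P(misconfigured router | ¬latency alert) = 0.136931 / 0.705025 ≈ 0.1942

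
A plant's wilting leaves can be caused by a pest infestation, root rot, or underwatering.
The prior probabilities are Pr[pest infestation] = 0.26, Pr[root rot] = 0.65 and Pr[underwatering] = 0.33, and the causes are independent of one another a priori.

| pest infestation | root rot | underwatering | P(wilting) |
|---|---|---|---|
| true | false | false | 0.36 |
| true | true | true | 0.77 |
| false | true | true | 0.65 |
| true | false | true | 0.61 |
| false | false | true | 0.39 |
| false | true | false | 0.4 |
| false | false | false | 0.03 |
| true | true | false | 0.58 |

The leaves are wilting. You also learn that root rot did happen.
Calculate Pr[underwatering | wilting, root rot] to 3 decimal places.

Pr[underwatering | wilting, root rot] ≈ 0.429

P(wilting | root rot) = 0.4×0.74×0.67 + 0.65×0.74×0.33 + 0.58×0.26×0.67 + 0.77×0.26×0.33 = 0.198320 + 0.158730 + 0.101036 + 0.066066 = 0.524152
Restricting to configurations with underwatering present: 0.158730 + 0.066066 = 0.224796.
So P(underwatering | wilting, root rot) = 0.224796/0.524152 ≈ 0.429.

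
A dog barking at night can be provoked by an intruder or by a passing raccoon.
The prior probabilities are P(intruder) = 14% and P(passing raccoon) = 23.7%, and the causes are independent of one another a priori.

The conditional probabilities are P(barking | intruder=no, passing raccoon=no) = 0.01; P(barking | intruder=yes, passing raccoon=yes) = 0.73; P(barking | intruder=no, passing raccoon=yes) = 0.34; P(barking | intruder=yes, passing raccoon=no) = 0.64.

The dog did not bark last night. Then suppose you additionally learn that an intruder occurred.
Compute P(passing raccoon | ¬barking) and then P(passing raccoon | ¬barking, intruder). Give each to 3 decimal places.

P(¬barking) = 0.99*0.86*0.763 + 0.66*0.86*0.237 + 0.36*0.14*0.763 + 0.27*0.14*0.237 = 0.649618 + 0.134521 + 0.038455 + 0.008959 = 0.831553
Restricting to configurations with passing raccoon present: 0.134521 + 0.008959 = 0.143480.
P(passing raccoon | ¬barking) = 0.143480 / 0.831553 ≈ 0.173

With the extra evidence:
P(¬barking | intruder) = 0.36*0.763 + 0.27*0.237 = 0.274680 + 0.063990 = 0.338670
The passing raccoon-present share is 0.27*0.237 = 0.063990.
Hence the posterior is 0.063990/0.338670 ≈ 0.189.

P(passing raccoon | ¬barking) ≈ 0.173; P(passing raccoon | ¬barking, intruder) ≈ 0.189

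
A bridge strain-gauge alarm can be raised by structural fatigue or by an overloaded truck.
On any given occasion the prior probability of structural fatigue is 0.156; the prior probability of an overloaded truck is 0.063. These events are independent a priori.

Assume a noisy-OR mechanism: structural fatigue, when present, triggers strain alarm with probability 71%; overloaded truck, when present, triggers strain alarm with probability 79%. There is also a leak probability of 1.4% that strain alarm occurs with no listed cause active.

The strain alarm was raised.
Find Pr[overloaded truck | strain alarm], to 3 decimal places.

Pr[overloaded truck | strain alarm] ≈ 0.308

Under noisy-OR, P(strain alarm | causes) = 1 − (1−0.014)·∏(1−qᵢ) over the active causes.
P(strain alarm) = 0.014×0.844×0.937 + 0.79294×0.844×0.063 + 0.71406×0.156×0.937 + 0.939953×0.156×0.063 = 0.011072 + 0.042162 + 0.104376 + 0.009238 = 0.166848
Restricting to configurations with overloaded truck present: 0.042162 + 0.009238 = 0.051400.
P(overloaded truck | strain alarm) = 0.051400 / 0.166848 ≈ 0.308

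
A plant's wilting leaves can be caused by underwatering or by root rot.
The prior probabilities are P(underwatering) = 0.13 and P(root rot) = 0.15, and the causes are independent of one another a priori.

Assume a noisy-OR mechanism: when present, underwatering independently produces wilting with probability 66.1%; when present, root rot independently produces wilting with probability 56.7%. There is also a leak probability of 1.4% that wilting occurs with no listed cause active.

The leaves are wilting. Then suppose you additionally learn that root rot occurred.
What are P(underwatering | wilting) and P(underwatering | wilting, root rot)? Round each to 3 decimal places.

Under noisy-OR, P(wilting | causes) = 1 − (1−0.014)·∏(1−qᵢ) over the active causes.
For the numerator, keep only underwatering=true terms: 0.073565 + 0.016678 = 0.090243
The normalizing constant is 0.014*0.87*0.85 + 0.573062*0.87*0.15 + 0.665746*0.13*0.85 + 0.855268*0.13*0.15 = 0.175381
Posterior = 0.090243 / 0.175381 ≈ 0.515

With the extra evidence:
By total probability over both values of underwatering:
  P(wilting | root rot) = 0.573062*0.87 + 0.855268*0.13
        = 0.498564 + 0.111185 = 0.609749
Configurations with underwatering contribute 0.111185, so
  P(underwatering | wilting, root rot) = 0.111185 / 0.609749 ≈ 0.182

P(underwatering | wilting) ≈ 0.515; P(underwatering | wilting, root rot) ≈ 0.182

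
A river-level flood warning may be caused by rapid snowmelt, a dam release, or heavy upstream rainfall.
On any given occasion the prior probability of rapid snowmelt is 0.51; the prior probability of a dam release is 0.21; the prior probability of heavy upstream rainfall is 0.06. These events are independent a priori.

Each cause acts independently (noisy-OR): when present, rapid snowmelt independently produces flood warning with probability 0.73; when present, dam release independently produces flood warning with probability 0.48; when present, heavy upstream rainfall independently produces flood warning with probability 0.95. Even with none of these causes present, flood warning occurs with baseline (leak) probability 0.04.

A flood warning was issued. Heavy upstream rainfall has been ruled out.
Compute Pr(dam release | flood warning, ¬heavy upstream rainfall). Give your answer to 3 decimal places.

Under noisy-OR, P(flood warning | causes) = 1 − (1−0.04)·∏(1−qᵢ) over the active causes.
By total probability over the 4 (rapid snowmelt, dam release) configurations:
  P(flood warning | ¬heavy upstream rainfall) = 0.04×0.49×0.79 + 0.5008×0.49×0.21 + 0.7408×0.51×0.79 + 0.865216×0.51×0.21
        = 0.015484 + 0.051532 + 0.298468 + 0.092665 = 0.458149
Keeping only the dam release-present terms gives 0.144197, so
  P(dam release | flood warning, ¬heavy upstream rainfall) = 0.144197 / 0.458149 ≈ 0.315

Pr(dam release | flood warning, ¬heavy upstream rainfall) ≈ 0.315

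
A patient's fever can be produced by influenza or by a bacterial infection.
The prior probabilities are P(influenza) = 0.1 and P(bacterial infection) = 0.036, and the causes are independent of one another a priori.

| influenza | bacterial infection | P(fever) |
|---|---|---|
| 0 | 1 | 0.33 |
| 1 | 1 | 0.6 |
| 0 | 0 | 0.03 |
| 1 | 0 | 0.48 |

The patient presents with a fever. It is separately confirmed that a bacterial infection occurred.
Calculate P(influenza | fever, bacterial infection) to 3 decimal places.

P(influenza | fever, bacterial infection) ≈ 0.168

Enumerate both values of influenza and weight by the priors:
  P(fever | bacterial infection) = 0.33×0.9 + 0.6×0.1
        = 0.297000 + 0.060000 = 0.357000
Configurations with influenza contribute 0.060000, so
  P(influenza | fever, bacterial infection) = 0.060000 / 0.357000 ≈ 0.168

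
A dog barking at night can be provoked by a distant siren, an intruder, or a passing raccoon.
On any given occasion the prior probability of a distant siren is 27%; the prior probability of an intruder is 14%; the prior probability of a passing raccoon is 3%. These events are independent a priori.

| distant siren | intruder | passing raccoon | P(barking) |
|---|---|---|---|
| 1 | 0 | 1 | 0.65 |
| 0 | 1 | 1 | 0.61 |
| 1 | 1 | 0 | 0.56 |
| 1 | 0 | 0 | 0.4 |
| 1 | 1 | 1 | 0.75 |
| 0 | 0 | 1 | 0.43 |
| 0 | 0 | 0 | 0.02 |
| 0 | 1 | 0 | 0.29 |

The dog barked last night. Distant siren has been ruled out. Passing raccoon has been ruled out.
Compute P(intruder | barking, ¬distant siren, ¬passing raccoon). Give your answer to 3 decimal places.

P(intruder | barking, ¬distant siren, ¬passing raccoon) ≈ 0.702

Sum P(barking|·) weighted by the priors over both values of intruder:
  P(barking | ¬distant siren, ¬passing raccoon) = 0.02*0.86 + 0.29*0.14
        = 0.017200 + 0.040600 = 0.057800
Configurations with intruder contribute 0.040600, so
  P(intruder | barking, ¬distant siren, ¬passing raccoon) = 0.040600 / 0.057800 ≈ 0.702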